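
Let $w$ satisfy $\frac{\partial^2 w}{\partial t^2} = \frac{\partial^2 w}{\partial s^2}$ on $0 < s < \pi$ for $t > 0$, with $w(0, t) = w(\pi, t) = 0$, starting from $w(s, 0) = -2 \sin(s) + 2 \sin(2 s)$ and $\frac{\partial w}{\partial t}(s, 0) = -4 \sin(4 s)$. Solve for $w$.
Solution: Separating variables: $w = \sum [A_n \cos(\omega_n t) + B_n \sin(\omega_n t)] \sin(ns)$, $\omega_n = n$. From ICs ($B_n$ = velocity coefficient / $\omega_n$): $A_1=-2, A_2=2, B_4=-1$.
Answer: $w(s, t) = -2 \sin(s) \cos(t) + 2 \sin(2 s) \cos(2 t) -  \sin(4 s) \sin(4 t)$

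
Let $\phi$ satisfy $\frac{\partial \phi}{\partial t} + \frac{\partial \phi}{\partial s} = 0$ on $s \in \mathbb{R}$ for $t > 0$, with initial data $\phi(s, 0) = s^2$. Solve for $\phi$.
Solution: By method of characteristics (waves move right with speed 1):
Along characteristics $s - t =$ const, $\phi$ is constant, so $\phi(s,t) = f(s - t)$ with $f = \phi( \cdot , 0)$.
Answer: $\phi(s, t) = s^2 - 2 s t + t^2$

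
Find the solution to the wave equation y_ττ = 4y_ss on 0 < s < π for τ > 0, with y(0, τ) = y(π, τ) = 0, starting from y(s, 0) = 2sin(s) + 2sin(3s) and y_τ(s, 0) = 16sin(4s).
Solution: Separating variables: y = Σ [A_n cos(ω_n τ) + B_n sin(ω_n τ)] sin(ns), ω_n = 2n. From ICs (B_n = velocity coefficient / ω_n): A_1=2, A_3=2, B_4=2.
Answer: y(s, τ) = 2sin(s)cos(2τ) + 2sin(3s)cos(6τ) + 2sin(4s)sin(8τ)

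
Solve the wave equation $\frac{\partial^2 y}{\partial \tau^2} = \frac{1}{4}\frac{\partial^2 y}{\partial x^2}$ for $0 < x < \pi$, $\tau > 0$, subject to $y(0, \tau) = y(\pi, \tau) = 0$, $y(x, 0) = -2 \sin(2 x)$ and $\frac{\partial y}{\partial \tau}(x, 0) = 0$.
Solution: Separating variables: $y = \sum [A_n \cos(\omega_n \tau) + B_n \sin(\omega_n \tau)] \sin(nx)$, $\omega_n = n/2$. From ICs: $A_2=-2$.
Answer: $y(x, \tau) = -2 \sin(2 x) \cos(\tau)$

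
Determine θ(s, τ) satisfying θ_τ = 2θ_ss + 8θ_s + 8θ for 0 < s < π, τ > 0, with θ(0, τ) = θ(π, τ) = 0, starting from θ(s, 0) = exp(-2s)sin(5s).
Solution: Substitute θ = exp(-2s)u, i.e. u = exp(2s)θ.
By the product rule, θ_s = exp(-2s)(u_s - 2u), θ_ss = exp(-2s)(u_ss - 4u_s + 4u), θ_τ = exp(-2s)u_τ.
Substituting into the PDE and dividing by exp(-2s): u_τ = 2(u_ss - 4u_s + 4u) + 8(u_s - 2u) + 8u.
The lower-order terms cancel, leaving the standard heat equation u_τ = 2u_ss.
Initial data for u: u(s,0) = exp(2s)θ(s,0) = sin(5s). The boundary conditions carry over: u(0,τ) = u(π,τ) = 0.
Solve for u:
  Using separation of variables u = X(s)G(τ):
  Eigenfunctions: sin(ns), n = 1, 2, 3, ...
  General solution: u(s, τ) = Σ c_n sin(ns) exp(-2n² τ)
  Matching u(s,0) = sin(5s) term by term: c_5=1.
Hence u(s,τ) = exp(-50τ)sin(5s).
Transform back: θ(s,τ) = exp(-2s)u(s,τ).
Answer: θ(s, τ) = exp(-2s)exp(-50τ)sin(5s)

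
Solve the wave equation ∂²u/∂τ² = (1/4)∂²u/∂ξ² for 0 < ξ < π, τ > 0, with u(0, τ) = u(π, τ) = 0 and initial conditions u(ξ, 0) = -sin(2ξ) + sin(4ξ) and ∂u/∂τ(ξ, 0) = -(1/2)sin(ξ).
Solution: Separating variables: u = Σ [A_n cos(ω_n τ) + B_n sin(ω_n τ)] sin(nξ), ω_n = n/2. From ICs (B_n = velocity coefficient / ω_n): A_2=-1, A_4=1, B_1=-1.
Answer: u(ξ, τ) = -sin(ξ)sin(τ/2) - sin(2ξ)cos(τ) + sin(4ξ)cos(2τ)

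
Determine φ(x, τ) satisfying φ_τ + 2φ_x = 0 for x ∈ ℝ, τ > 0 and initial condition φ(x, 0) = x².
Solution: By method of characteristics (waves move right with speed 2):
Along characteristics x - 2τ = const, φ is constant, so φ(x,τ) = f(x - 2τ) with f = φ(·, 0).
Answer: φ(x, τ) = x² - 4xτ + 4τ²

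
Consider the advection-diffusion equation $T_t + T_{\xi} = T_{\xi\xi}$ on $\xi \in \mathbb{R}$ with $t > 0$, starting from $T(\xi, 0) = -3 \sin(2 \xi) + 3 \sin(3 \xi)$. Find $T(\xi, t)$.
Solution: Change to a moving frame: let $\eta = \xi - t$, $\sigma = t$ and write $T(\xi,t) = u(\eta,\sigma)$.
By the chain rule $T_t = u_{\sigma} - u_{\eta}$, $T_{\xi} = u_{\eta}$, $T_{\xi\xi} = u_{\eta\eta}$.
Then $T_t + T_{\xi} = u_{\sigma}$: the advection term cancels and the PDE becomes the heat equation $u_{\sigma} = u_{\eta\eta}$ on $\eta \in \mathbb{R}$.
Initial data: $u(\eta,0) = T(\eta,0) = -3 \sin(2 \eta) + 3 \sin(3 \eta)$.
On $\eta \in \mathbb{R}$ each mode satisfies $(\sin(n\eta))'' = -n^2 \sin(n\eta)$, so $e^{-n^2\sigma} \sin(n\eta)$ solves the heat equation; by superposition $u(\eta,\sigma) = \sum c_n e^{-n^2\sigma} \sin(n\eta)$.
Reading off the coefficients: $c_2=-3, c_3=3$, so $u(\eta,\sigma) = -3 e^{-4 \sigma} \sin(2 \eta) + 3 e^{-9 \sigma} \sin(3 \eta)$.
Substituting back $\eta = \xi - t$, $\sigma = t$: $T(\xi,t) = u(\xi - t, t)$.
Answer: $T(\xi, t) = -3 e^{-4 t} \sin(2 \xi - 2 t) + 3 e^{-9 t} \sin(3 \xi - 3 t)$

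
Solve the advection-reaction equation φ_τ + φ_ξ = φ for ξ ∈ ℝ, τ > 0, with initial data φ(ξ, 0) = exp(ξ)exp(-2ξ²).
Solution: Substitute φ = exp(ξ)u.
Then φ_ξ = exp(ξ)(u_ξ + u), φ_τ = exp(ξ)u_τ; substituting and dividing by exp(ξ), the lower-order terms cancel: u_τ + u_ξ = 0 (standard advection equation).
Data for u: u(ξ,0) = exp(-ξ)φ(ξ,0) = exp(-2ξ²).
By characteristics (dξ/dτ = 1), u(ξ,τ) = f(ξ - τ) with f = u(·, 0).
So u(ξ,τ) = exp(-2(ξ - τ)²), and φ(ξ,τ) = exp(ξ)u(ξ,τ).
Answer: φ(ξ, τ) = exp(ξ)exp(-2(ξ - τ)²)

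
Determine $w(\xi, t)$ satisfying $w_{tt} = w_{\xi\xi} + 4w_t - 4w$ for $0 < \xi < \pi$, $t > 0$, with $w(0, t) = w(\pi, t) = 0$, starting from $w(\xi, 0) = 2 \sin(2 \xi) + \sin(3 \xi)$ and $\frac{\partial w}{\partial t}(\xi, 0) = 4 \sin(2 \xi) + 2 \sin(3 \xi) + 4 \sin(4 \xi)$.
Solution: Substitute $w = e^{2t}u$, i.e. $u = e^{-2t}w$.
By the product rule, $w_t = e^{2t}(u_t + 2u)$, $w_{tt} = e^{2t}(u_{tt} + 4u_t + 4u)$, $w_{\xi\xi} = e^{2t}u_{\xi\xi}$.
Substituting into the PDE and dividing by $e^{2t}$: $u_{tt} + 4u_t + 4u = u_{\xi\xi} + 4(u_t + 2u) - 4u$.
The lower-order terms cancel, leaving the standard wave equation $u_{tt} = u_{\xi\xi}$.
Initial data for $u$: $u(\xi,0) = w(\xi,0) = 2 \sin(2 \xi) + \sin(3 \xi)$; $u_t(\xi,0) = w_t(\xi,0) - 2w(\xi,0) = 4 \sin(4 \xi)$. The boundary conditions carry over: $u(0,t) = u(\pi,t) = 0$.
Solve for $u$:
  Using separation of variables $u = X(\xi)T(t)$:
  Eigenfunctions: $\sin(n\xi)$, $n = 1, 2, 3, \ldots$
  General solution: $u(\xi, t) = \sum [A_n \cos(n t) + B_n \sin(n t)] \sin(n\xi)$
  From $u(\xi,0) = 2 \sin(2 \xi) + \sin(3 \xi)$: $A_2=2, A_3=1$. From $u_t(\xi,0) = 4 \sin(4 \xi)$, using $u_t(\xi,0) = \sum \omega_n B_n \sin(n\xi)$ with $\omega_n = n$: $B_4 = 4/4 = 1$.
Hence $u(\xi,t) = \sin(4 t) \sin(4 \xi) + 2 \sin(2 \xi) \cos(2 t) + \sin(3 \xi) \cos(3 t)$.
Transform back: $w(\xi,t) = e^{2t}u(\xi,t)$.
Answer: $w(\xi, t) = 2 e^{2 t} \sin(2 \xi) \cos(2 t) + e^{2 t} \sin(3 \xi) \cos(3 t) + e^{2 t} \sin(4 \xi) \sin(4 t)$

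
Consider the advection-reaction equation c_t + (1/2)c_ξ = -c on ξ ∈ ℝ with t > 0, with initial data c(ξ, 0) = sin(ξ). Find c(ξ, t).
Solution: Substitute c = exp(-t)u, i.e. u = exp(t)c.
By the product rule, c_t = exp(-t)(u_t - u), c_ξ = exp(-t)u_ξ.
Substituting into the PDE and dividing by exp(-t): u_t - u + (1/2)u_ξ = -u.
The lower-order terms cancel, leaving the standard advection equation u_t + (1/2)u_ξ = 0.
Initial data for u: u(ξ,0) = c(ξ,0) = sin(ξ).
Solve for u:
  By method of characteristics (waves move right with speed 1/2):
  Along characteristics ξ - (1/2)t = const, u is constant, so u(ξ,t) = f(ξ - (1/2)t) with f = u(·, 0).
Hence u(ξ,t) = -sin(t/2 - ξ).
Transform back: c(ξ,t) = exp(-t)u(ξ,t).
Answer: c(ξ, t) = -exp(-t)sin(t/2 - ξ)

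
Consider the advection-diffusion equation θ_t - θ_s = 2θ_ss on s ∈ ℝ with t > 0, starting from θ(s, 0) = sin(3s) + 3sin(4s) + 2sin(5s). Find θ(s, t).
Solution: Moving frame: η = s + t, σ = t, θ = u(η,σ), so θ_t = u_σ + u_η and θ_ss = u_ηη.
Hence θ_t - θ_s = u_σ and the PDE becomes the heat equation u_σ = 2u_ηη on η ∈ ℝ.
Initial data: u(η,0) = θ(η,0) = sin(3η) + 3sin(4η) + 2sin(5η). Each mode sin(nη) decays as exp(-2n²σ) on ℝ, so u(η,σ) = Σ c_n exp(-2n²σ) sin(nη) with c_3=1, c_4=3, c_5=2: u(η,σ) = exp(-18σ)sin(3η) + 3exp(-32σ)sin(4η) + 2exp(-50σ)sin(5η).
Substituting back: θ(s,t) = u(s + t, t).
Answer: θ(s, t) = exp(-18t)sin(3s + 3t) + 3exp(-32t)sin(4s + 4t) + 2exp(-50t)sin(5s + 5t)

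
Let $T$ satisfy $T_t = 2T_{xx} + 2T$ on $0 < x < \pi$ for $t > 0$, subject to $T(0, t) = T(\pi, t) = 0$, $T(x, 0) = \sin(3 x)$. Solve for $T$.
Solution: Substitute $T = e^{2t}u$, i.e. $u = e^{-2t}T$.
By the product rule, $T_t = e^{2t}(u_t + 2u)$, $T_{xx} = e^{2t}u_{xx}$.
Substituting into the PDE and dividing by $e^{2t}$: $u_t + 2u = 2u_{xx} + 2u$.
The lower-order terms cancel, leaving the standard heat equation $u_t = 2u_{xx}$.
Initial data for $u$: $u(x,0) = T(x,0) = \sin(3 x)$. The boundary conditions carry over: $u(0,t) = u(\pi,t) = 0$.
Solve for $u$:
  Using separation of variables $u = X(x)G(t)$:
  Eigenfunctions: $\sin(nx)$, $n = 1, 2, 3, \ldots$
  General solution: $u(x, t) = \sum c_n \sin(nx) e^{-2n^2 t}$
  Matching $u(x,0) = \sin(3 x)$ term by term: $c_3=1$.
Hence $u(x,t) = e^{-18 t} \sin(3 x)$.
Transform back: $T(x,t) = e^{2t}u(x,t)$.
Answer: $T(x, t) = e^{-16 t} \sin(3 x)$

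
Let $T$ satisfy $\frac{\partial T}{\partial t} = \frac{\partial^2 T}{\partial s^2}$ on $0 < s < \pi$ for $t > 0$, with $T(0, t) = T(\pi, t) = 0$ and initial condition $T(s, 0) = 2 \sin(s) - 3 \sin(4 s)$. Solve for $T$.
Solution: Separating variables: $T = \sum c_n e^{-n^2t} \sin(ns)$. From $T(s,0) = 2 \sin(s) - 3 \sin(4 s)$: $c_1=2, c_4=-3$.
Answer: $T(s, t) = 2 e^{-t} \sin(s) - 3 e^{-16 t} \sin(4 s)$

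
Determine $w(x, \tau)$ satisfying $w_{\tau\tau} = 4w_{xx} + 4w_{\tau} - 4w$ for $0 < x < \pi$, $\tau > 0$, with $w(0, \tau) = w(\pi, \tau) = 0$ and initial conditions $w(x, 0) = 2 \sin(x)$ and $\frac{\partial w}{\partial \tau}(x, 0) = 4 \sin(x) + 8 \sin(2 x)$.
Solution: Substitute $w = e^{2\tau}u$, i.e. $u = e^{-2\tau}w$.
By the product rule, $w_{\tau} = e^{2\tau}(u_{\tau} + 2u)$, $w_{\tau\tau} = e^{2\tau}(u_{\tau\tau} + 4u_{\tau} + 4u)$, $w_{xx} = e^{2\tau}u_{xx}$.
Substituting into the PDE and dividing by $e^{2\tau}$: $u_{\tau\tau} + 4u_{\tau} + 4u = 4u_{xx} + 4(u_{\tau} + 2u) - 4u$.
The lower-order terms cancel, leaving the standard wave equation $u_{\tau\tau} = 4u_{xx}$.
Initial data for $u$: $u(x,0) = w(x,0) = 2 \sin(x)$; $u_{\tau}(x,0) = w_{\tau}(x,0) - 2w(x,0) = 8 \sin(2 x)$. The boundary conditions carry over: $u(0,\tau) = u(\pi,\tau) = 0$.
Solve for $u$:
  Using separation of variables $u = X(x)T(\tau)$:
  Eigenfunctions: $\sin(nx)$, $n = 1, 2, 3, \ldots$
  General solution: $u(x, \tau) = \sum [A_n \cos(2n \tau) + B_n \sin(2n \tau)] \sin(nx)$
  From $u(x,0) = 2 \sin(x)$: $A_1=2$. From $u_{\tau}(x,0) = 8 \sin(2 x)$, using $u_{\tau}(x,0) = \sum \omega_n B_n \sin(nx)$ with $\omega_n = 2n$: $B_2 = 8/4 = 2$.
Hence $u(x,\tau) = 2 \sin(x) \cos(2 \tau) + 2 \sin(2 x) \sin(4 \tau)$.
Transform back: $w(x,\tau) = e^{2\tau}u(x,\tau)$.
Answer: $w(x, \tau) = 2 e^{2 \tau} \sin(4 \tau) \sin(2 x) + 2 e^{2 \tau} \sin(x) \cos(2 \tau)$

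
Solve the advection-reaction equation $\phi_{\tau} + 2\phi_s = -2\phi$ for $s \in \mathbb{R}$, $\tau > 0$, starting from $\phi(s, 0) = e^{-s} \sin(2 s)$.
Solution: Substitute $\phi = e^{-s}u$.
Then $\phi_s = e^{-s}(u_s - u)$, $\phi_{\tau} = e^{-s}u_{\tau}$; substituting and dividing by $e^{-s}$, the lower-order terms cancel: $u_{\tau} + 2u_s = 0$ (standard advection equation).
Data for $u$: $u(s,0) = e^{s}\phi(s,0) = \sin(2 s)$.
By characteristics ($ds/d\tau = 2$), $u(s,\tau) = f(s - 2\tau)$ with $f = u( \cdot , 0)$.
So $u(s,\tau) = \sin(2 s - 4 \tau)$, and $\phi(s,\tau) = e^{-s}u(s,\tau)$.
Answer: $\phi(s, \tau) = - e^{-s} \sin(4 \tau - 2 s)$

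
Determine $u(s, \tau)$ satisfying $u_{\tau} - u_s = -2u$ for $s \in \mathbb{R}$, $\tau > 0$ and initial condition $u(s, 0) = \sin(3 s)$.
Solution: Substitute $u = e^{-2\tau}w$, i.e. $w = e^{2\tau}u$.
By the product rule, $u_{\tau} = e^{-2\tau}(w_{\tau} - 2w)$, $u_s = e^{-2\tau}w_s$.
Substituting into the PDE and dividing by $e^{-2\tau}$: $w_{\tau} - 2w - w_s = -2w$.
The lower-order terms cancel, leaving the standard advection equation $w_{\tau} - w_s = 0$.
Initial data for $w$: $w(s,0) = u(s,0) = \sin(3 s)$.
Solve for $w$:
  By method of characteristics (waves move left with speed 1):
  Along characteristics $s + \tau =$ const, $w$ is constant, so $w(s,\tau) = f(s + \tau)$ with $f = w( \cdot , 0)$.
Hence $w(s,\tau) = \sin(3 s + 3 \tau)$.
Transform back: $u(s,\tau) = e^{-2\tau}w(s,\tau)$.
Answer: $u(s, \tau) = e^{-2 \tau} \sin(3 \tau + 3 s)$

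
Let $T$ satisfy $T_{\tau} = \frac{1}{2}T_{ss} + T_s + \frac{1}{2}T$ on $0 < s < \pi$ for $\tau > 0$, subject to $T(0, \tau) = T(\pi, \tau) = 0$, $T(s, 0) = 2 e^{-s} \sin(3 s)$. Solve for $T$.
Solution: Substitute $T = e^{-s}u$.
Then $T_s = e^{-s}(u_s - u)$, $T_{ss} = e^{-s}(u_{ss} - 2u_s + u)$, $T_{\tau} = e^{-s}u_{\tau}$; substituting and dividing by $e^{-s}$, the lower-order terms cancel: $u_{\tau} = \frac{1}{2}u_{ss}$ (standard heat equation).
Data for $u$: $u(s,0) = e^{s}T(s,0) = 2 \sin(3 s)$. The boundary conditions carry over: $u(0,\tau) = u(\pi,\tau) = 0$.
Separating variables: $u = \sum c_n e^{-n^2\tau/2} \sin(ns)$. From $u(s,0) = 2 \sin(3 s)$: $c_3=2$.
So $u(s,\tau) = 2 e^{-9 \tau/2} \sin(3 s)$, and $T(s,\tau) = e^{-s}u(s,\tau)$.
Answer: $T(s, \tau) = 2 e^{-9 \tau/2} e^{-s} \sin(3 s)$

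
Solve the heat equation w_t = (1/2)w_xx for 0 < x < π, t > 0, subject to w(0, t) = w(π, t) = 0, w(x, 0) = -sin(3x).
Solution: Separating variables: w = Σ c_n exp(-n²t/2) sin(nx). From w(x,0) = -sin(3x): c_3=-1.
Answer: w(x, t) = -exp(-9t/2)sin(3x)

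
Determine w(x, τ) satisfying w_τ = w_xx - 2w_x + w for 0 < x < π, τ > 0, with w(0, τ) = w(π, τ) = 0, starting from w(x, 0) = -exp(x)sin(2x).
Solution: Substitute w = exp(x)u.
Then w_x = exp(x)(u_x + u), w_xx = exp(x)(u_xx + 2u_x + u), w_τ = exp(x)u_τ; substituting and dividing by exp(x), the lower-order terms cancel: u_τ = u_xx (standard heat equation).
Data for u: u(x,0) = exp(-x)w(x,0) = -sin(2x). The boundary conditions carry over: u(0,τ) = u(π,τ) = 0.
Separating variables: u = Σ c_n exp(-n²τ) sin(nx). From u(x,0) = -sin(2x): c_2=-1.
So u(x,τ) = -exp(-4τ)sin(2x), and w(x,τ) = exp(x)u(x,τ).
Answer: w(x, τ) = -exp(x)exp(-4τ)sin(2x)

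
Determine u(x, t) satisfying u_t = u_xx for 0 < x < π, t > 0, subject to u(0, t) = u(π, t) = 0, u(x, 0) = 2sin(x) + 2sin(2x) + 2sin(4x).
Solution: Separating variables: u = Σ c_n exp(-n²t) sin(nx). From u(x,0) = 2sin(x) + 2sin(2x) + 2sin(4x): c_1=2, c_2=2, c_4=2.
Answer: u(x, t) = 2exp(-t)sin(x) + 2exp(-4t)sin(2x) + 2exp(-16t)sin(4x)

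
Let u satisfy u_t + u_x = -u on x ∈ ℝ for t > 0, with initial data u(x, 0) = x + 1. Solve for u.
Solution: Substitute u = exp(-t)w.
Then u_t = exp(-t)(w_t - w), u_x = exp(-t)w_x; substituting and dividing by exp(-t), the lower-order terms cancel: w_t + w_x = 0 (standard advection equation).
Data for w: w(x,0) = u(x,0) = x + 1.
By characteristics (dx/dt = 1), w(x,t) = f(x - t) with f = w(·, 0).
So w(x,t) = -t + x + 1, and u(x,t) = exp(-t)w(x,t).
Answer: u(x, t) = -texp(-t) + xexp(-t) + exp(-t)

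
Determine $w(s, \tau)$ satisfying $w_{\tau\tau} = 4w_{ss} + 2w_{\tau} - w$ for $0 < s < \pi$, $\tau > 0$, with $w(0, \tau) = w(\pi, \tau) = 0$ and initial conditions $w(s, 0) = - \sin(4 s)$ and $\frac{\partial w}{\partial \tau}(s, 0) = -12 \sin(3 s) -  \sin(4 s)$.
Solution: Substitute $w = e^{\tau}u$.
Then $w_{\tau} = e^{\tau}(u_{\tau} + u)$, $w_{\tau\tau} = e^{\tau}(u_{\tau\tau} + 2u_{\tau} + u)$, $w_{ss} = e^{\tau}u_{ss}$; substituting and dividing by $e^{\tau}$, the lower-order terms cancel: $u_{\tau\tau} = 4u_{ss}$ (standard wave equation).
Data for $u$: $u(s,0) = w(s,0) = - \sin(4 s)$; $u_{\tau}(s,0) = w_{\tau}(s,0) - w(s,0) = -12 \sin(3 s)$. The boundary conditions carry over: $u(0,\tau) = u(\pi,\tau) = 0$.
Separating variables: $u = \sum [A_n \cos(\omega_n \tau) + B_n \sin(\omega_n \tau)] \sin(ns)$, $\omega_n = 2n$. From ICs ($B_n$ = velocity coefficient / $\omega_n$): $A_4=-1, B_3=-2$.
So $u(s,\tau) = -2 \sin(3 s) \sin(6 \tau) - \sin(4 s) \cos(8 \tau)$, and $w(s,\tau) = e^{\tau}u(s,\tau)$.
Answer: $w(s, \tau) = -2 e^{\tau} \sin(6 \tau) \sin(3 s) -  e^{\tau} \sin(4 s) \cos(8 \tau)$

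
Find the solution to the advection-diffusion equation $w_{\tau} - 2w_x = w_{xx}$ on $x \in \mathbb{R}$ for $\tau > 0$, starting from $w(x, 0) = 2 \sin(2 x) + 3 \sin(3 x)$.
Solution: Change to a moving frame: let $\eta = x + 2\tau$, $\sigma = \tau$ and write $w(x,\tau) = u(\eta,\sigma)$.
By the chain rule $w_{\tau} = u_{\sigma} + 2u_{\eta}$, $w_x = u_{\eta}$, $w_{xx} = u_{\eta\eta}$.
Then $w_{\tau} - 2w_x = u_{\sigma}$: the advection term cancels and the PDE becomes the heat equation $u_{\sigma} = u_{\eta\eta}$ on $\eta \in \mathbb{R}$.
Initial data: $u(\eta,0) = w(\eta,0) = 2 \sin(2 \eta) + 3 \sin(3 \eta)$.
On $\eta \in \mathbb{R}$ each mode satisfies $(\sin(n\eta))'' = -n^2 \sin(n\eta)$, so $e^{-n^2\sigma} \sin(n\eta)$ solves the heat equation; by superposition $u(\eta,\sigma) = \sum c_n e^{-n^2\sigma} \sin(n\eta)$.
Reading off the coefficients: $c_2=2, c_3=3$, so $u(\eta,\sigma) = 2 e^{-4 \sigma} \sin(2 \eta) + 3 e^{-9 \sigma} \sin(3 \eta)$.
Substituting back $\eta = x + 2\tau$, $\sigma = \tau$: $w(x,\tau) = u(x + 2\tau, \tau)$.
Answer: $w(x, \tau) = 2 e^{-4 \tau} \sin(4 \tau + 2 x) + 3 e^{-9 \tau} \sin(6 \tau + 3 x)$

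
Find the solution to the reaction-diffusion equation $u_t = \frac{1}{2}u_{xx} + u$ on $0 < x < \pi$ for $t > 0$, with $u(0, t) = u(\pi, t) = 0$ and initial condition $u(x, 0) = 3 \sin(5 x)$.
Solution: Substitute $u = e^{t}w$, i.e. $w = e^{-t}u$.
By the product rule, $u_t = e^{t}(w_t + w)$, $u_{xx} = e^{t}w_{xx}$.
Substituting into the PDE and dividing by $e^{t}$: $w_t + w = \frac{1}{2}w_{xx} + w$.
The lower-order terms cancel, leaving the standard heat equation $w_t = \frac{1}{2}w_{xx}$.
Initial data for $w$: $w(x,0) = u(x,0) = 3 \sin(5 x)$. The boundary conditions carry over: $w(0,t) = w(\pi,t) = 0$.
Solve for $w$:
  Using separation of variables $w = X(x)T(t)$:
  Eigenfunctions: $\sin(nx)$, $n = 1, 2, 3, \ldots$
  General solution: $w(x, t) = \sum c_n \sin(nx) e^{-n^2 t/2}$
  Matching $w(x,0) = 3 \sin(5 x)$ term by term: $c_5=3$.
Hence $w(x,t) = 3 e^{-25 t/2} \sin(5 x)$.
Transform back: $u(x,t) = e^{t}w(x,t)$.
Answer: $u(x, t) = 3 e^{-23 t/2} \sin(5 x)$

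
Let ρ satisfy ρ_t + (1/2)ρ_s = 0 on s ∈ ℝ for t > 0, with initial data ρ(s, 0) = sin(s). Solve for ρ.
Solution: By method of characteristics (waves move right with speed 1/2):
Along characteristics s - (1/2)t = const, ρ is constant, so ρ(s,t) = f(s - (1/2)t) with f = ρ(·, 0).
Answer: ρ(s, t) = sin(s - t/2)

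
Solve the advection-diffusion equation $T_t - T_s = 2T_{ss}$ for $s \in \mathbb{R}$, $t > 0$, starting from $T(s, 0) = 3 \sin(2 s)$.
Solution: Moving frame: $\eta = s + t$, $\sigma = t$, $T = u(\eta,\sigma)$, so $T_t = u_{\sigma} + u_{\eta}$ and $T_{ss} = u_{\eta\eta}$.
Hence $T_t - T_s = u_{\sigma}$ and the PDE becomes the heat equation $u_{\sigma} = 2u_{\eta\eta}$ on $\eta \in \mathbb{R}$.
Initial data: $u(\eta,0) = T(\eta,0) = 3 \sin(2 \eta)$. Each mode $\sin(n\eta)$ decays as $e^{-2n^2\sigma}$ on $\mathbb{R}$, so $u(\eta,\sigma) = \sum c_n e^{-2n^2\sigma} \sin(n\eta)$ with $c_2=3$: $u(\eta,\sigma) = 3 e^{-8 \sigma} \sin(2 \eta)$.
Substituting back: $T(s,t) = u(s + t, t)$.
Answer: $T(s, t) = 3 e^{-8 t} \sin(2 s + 2 t)$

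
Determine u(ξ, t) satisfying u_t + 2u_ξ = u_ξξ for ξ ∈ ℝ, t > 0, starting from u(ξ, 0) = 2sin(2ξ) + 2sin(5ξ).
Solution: Change to a moving frame: let η = ξ - 2t, σ = t and write u(ξ,t) = w(η,σ).
By the chain rule u_t = w_σ - 2w_η, u_ξ = w_η, u_ξξ = w_ηη.
Then u_t + 2u_ξ = w_σ: the advection term cancels and the PDE becomes the heat equation w_σ = w_ηη on η ∈ ℝ.
Initial data: w(η,0) = u(η,0) = 2sin(2η) + 2sin(5η).
On η ∈ ℝ each mode satisfies (sin(nη))″ = -n² sin(nη), so exp(-n²σ) sin(nη) solves the heat equation; by superposition w(η,σ) = Σ c_n exp(-n²σ) sin(nη).
Reading off the coefficients: c_2=2, c_5=2, so w(η,σ) = 2exp(-4σ)sin(2η) + 2exp(-25σ)sin(5η).
Substituting back η = ξ - 2t, σ = t: u(ξ,t) = w(ξ - 2t, t).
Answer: u(ξ, t) = -2exp(-4t)sin(4t - 2ξ) - 2exp(-25t)sin(10t - 5ξ)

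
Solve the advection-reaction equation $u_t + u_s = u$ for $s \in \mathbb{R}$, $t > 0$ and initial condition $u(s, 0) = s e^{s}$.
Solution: Substitute $u = e^{s}w$.
Then $u_s = e^{s}(w_s + w)$, $u_t = e^{s}w_t$; substituting and dividing by $e^{s}$, the lower-order terms cancel: $w_t + w_s = 0$ (standard advection equation).
Data for $w$: $w(s,0) = e^{-s}u(s,0) = s$.
By characteristics ($ds/dt = 1$), $w(s,t) = f(s - t)$ with $f = w( \cdot , 0)$.
So $w(s,t) = s - t$, and $u(s,t) = e^{s}w(s,t)$.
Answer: $u(s, t) = s e^{s} -  t e^{s}$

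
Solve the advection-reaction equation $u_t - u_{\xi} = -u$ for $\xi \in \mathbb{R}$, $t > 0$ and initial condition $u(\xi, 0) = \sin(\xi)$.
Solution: Substitute $u = e^{-t}w$, i.e. $w = e^{t}u$.
By the product rule, $u_t = e^{-t}(w_t - w)$, $u_{\xi} = e^{-t}w_{\xi}$.
Substituting into the PDE and dividing by $e^{-t}$: $w_t - w - w_{\xi} = -w$.
The lower-order terms cancel, leaving the standard advection equation $w_t - w_{\xi} = 0$.
Initial data for $w$: $w(\xi,0) = u(\xi,0) = \sin(\xi)$.
Solve for $w$:
  By method of characteristics (waves move left with speed 1):
  Along characteristics $\xi + t =$ const, $w$ is constant, so $w(\xi,t) = f(\xi + t)$ with $f = w( \cdot , 0)$.
Hence $w(\xi,t) = \sin(t + \xi)$.
Transform back: $u(\xi,t) = e^{-t}w(\xi,t)$.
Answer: $u(\xi, t) = e^{-t} \sin(\xi + t)$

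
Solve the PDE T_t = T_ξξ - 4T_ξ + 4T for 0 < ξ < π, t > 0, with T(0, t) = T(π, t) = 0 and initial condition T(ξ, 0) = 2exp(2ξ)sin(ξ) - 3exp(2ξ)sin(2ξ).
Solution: Substitute T = exp(2ξ)u.
Then T_ξ = exp(2ξ)(u_ξ + 2u), T_ξξ = exp(2ξ)(u_ξξ + 4u_ξ + 4u), T_t = exp(2ξ)u_t; substituting and dividing by exp(2ξ), the lower-order terms cancel: u_t = u_ξξ (standard heat equation).
Data for u: u(ξ,0) = exp(-2ξ)T(ξ,0) = 2sin(ξ) - 3sin(2ξ). The boundary conditions carry over: u(0,t) = u(π,t) = 0.
Separating variables: u = Σ c_n exp(-n²t) sin(nξ). From u(ξ,0) = 2sin(ξ) - 3sin(2ξ): c_1=2, c_2=-3.
So u(ξ,t) = 2exp(-t)sin(ξ) - 3exp(-4t)sin(2ξ), and T(ξ,t) = exp(2ξ)u(ξ,t).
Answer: T(ξ, t) = 2exp(-t)exp(2ξ)sin(ξ) - 3exp(-4t)exp(2ξ)sin(2ξ)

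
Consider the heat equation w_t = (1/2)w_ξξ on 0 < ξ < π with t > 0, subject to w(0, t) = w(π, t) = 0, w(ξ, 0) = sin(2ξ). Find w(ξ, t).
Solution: Using separation of variables w = X(ξ)T(t):
Eigenfunctions: sin(nξ), n = 1, 2, 3, ...
General solution: w(ξ, t) = Σ c_n sin(nξ) exp(-n² t/2)
Matching w(ξ,0) = sin(2ξ) term by term: c_2=1.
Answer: w(ξ, t) = exp(-2t)sin(2ξ)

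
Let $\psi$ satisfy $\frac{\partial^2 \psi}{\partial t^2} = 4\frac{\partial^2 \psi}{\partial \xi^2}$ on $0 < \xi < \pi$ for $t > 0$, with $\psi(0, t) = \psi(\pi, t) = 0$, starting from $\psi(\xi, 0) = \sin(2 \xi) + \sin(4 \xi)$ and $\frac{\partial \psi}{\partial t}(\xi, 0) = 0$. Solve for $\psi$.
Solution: Using separation of variables $\psi = X(\xi)T(t)$:
Eigenfunctions: $\sin(n\xi)$, $n = 1, 2, 3, \ldots$
General solution: $\psi(\xi, t) = \sum [A_n \cos(2n t) + B_n \sin(2n t)] \sin(n\xi)$
From $\psi(\xi,0) = \sin(2 \xi) + \sin(4 \xi)$: $A_2=1, A_4=1$. From $\psi_t(\xi,0) = 0$: all $B_n = 0$.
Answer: $\psi(\xi, t) = \sin(2 \xi) \cos(4 t) + \sin(4 \xi) \cos(8 t)$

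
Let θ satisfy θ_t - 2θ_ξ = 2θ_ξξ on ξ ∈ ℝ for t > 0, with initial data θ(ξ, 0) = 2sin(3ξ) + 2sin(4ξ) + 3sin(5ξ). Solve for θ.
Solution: Change to a moving frame: let η = ξ + 2t, σ = t and write θ(ξ,t) = u(η,σ).
By the chain rule θ_t = u_σ + 2u_η, θ_ξ = u_η, θ_ξξ = u_ηη.
Then θ_t - 2θ_ξ = u_σ: the advection term cancels and the PDE becomes the heat equation u_σ = 2u_ηη on η ∈ ℝ.
Initial data: u(η,0) = θ(η,0) = 2sin(3η) + 2sin(4η) + 3sin(5η).
On η ∈ ℝ each mode satisfies (sin(nη))″ = -n² sin(nη), so exp(-2n²σ) sin(nη) solves the heat equation; by superposition u(η,σ) = Σ c_n exp(-2n²σ) sin(nη).
Reading off the coefficients: c_3=2, c_4=2, c_5=3, so u(η,σ) = 2exp(-18σ)sin(3η) + 2exp(-32σ)sin(4η) + 3exp(-50σ)sin(5η).
Substituting back η = ξ + 2t, σ = t: θ(ξ,t) = u(ξ + 2t, t).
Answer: θ(ξ, t) = 2exp(-18t)sin(6t + 3ξ) + 2exp(-32t)sin(8t + 4ξ) + 3exp(-50t)sin(10t + 5ξ)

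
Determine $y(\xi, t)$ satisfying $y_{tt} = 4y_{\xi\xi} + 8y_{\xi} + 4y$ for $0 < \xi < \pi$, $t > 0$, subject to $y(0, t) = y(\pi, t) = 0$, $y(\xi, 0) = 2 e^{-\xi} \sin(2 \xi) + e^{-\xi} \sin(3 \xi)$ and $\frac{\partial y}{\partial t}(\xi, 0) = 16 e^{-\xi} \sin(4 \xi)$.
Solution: Substitute $y = e^{-\xi}u$.
Then $y_{\xi} = e^{-\xi}(u_{\xi} - u)$, $y_{\xi\xi} = e^{-\xi}(u_{\xi\xi} - 2u_{\xi} + u)$, $y_{tt} = e^{-\xi}u_{tt}$; substituting and dividing by $e^{-\xi}$, the lower-order terms cancel: $u_{tt} = 4u_{\xi\xi}$ (standard wave equation).
Data for $u$: $u(\xi,0) = e^{\xi}y(\xi,0) = 2 \sin(2 \xi) + \sin(3 \xi)$; $u_t(\xi,0) = e^{\xi}y_t(\xi,0) = 16 \sin(4 \xi)$. The boundary conditions carry over: $u(0,t) = u(\pi,t) = 0$.
Separating variables: $u = \sum [A_n \cos(\omega_n t) + B_n \sin(\omega_n t)] \sin(n\xi)$, $\omega_n = 2n$. From ICs ($B_n$ = velocity coefficient / $\omega_n$): $A_2=2, A_3=1, B_4=2$.
So $u(\xi,t) = 2 \sin(8 t) \sin(4 \xi) + 2 \sin(2 \xi) \cos(4 t) + \sin(3 \xi) \cos(6 t)$, and $y(\xi,t) = e^{-\xi}u(\xi,t)$.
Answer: $y(\xi, t) = 2 e^{-\xi} \sin(2 \xi) \cos(4 t) + e^{-\xi} \sin(3 \xi) \cos(6 t) + 2 e^{-\xi} \sin(4 \xi) \sin(8 t)$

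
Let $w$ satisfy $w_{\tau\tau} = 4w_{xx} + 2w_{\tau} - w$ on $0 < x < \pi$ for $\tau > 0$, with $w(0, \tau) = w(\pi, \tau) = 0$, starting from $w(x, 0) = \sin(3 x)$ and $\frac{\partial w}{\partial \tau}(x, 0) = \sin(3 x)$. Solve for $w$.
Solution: Substitute $w = e^{\tau}u$, i.e. $u = e^{-\tau}w$.
By the product rule, $w_{\tau} = e^{\tau}(u_{\tau} + u)$, $w_{\tau\tau} = e^{\tau}(u_{\tau\tau} + 2u_{\tau} + u)$, $w_{xx} = e^{\tau}u_{xx}$.
Substituting into the PDE and dividing by $e^{\tau}$: $u_{\tau\tau} + 2u_{\tau} + u = 4u_{xx} + 2(u_{\tau} + u) - u$.
The lower-order terms cancel, leaving the standard wave equation $u_{\tau\tau} = 4u_{xx}$.
Initial data for $u$: $u(x,0) = w(x,0) = \sin(3 x)$; $u_{\tau}(x,0) = w_{\tau}(x,0) - w(x,0) = 0$. The boundary conditions carry over: $u(0,\tau) = u(\pi,\tau) = 0$.
Solve for $u$:
  Using separation of variables $u = X(x)T(\tau)$:
  Eigenfunctions: $\sin(nx)$, $n = 1, 2, 3, \ldots$
  General solution: $u(x, \tau) = \sum [A_n \cos(2n \tau) + B_n \sin(2n \tau)] \sin(nx)$
  From $u(x,0) = \sin(3 x)$: $A_3=1$. From $u_{\tau}(x,0) = 0$: all $B_n = 0$.
Hence $u(x,\tau) = \sin(3 x) \cos(6 \tau)$.
Transform back: $w(x,\tau) = e^{\tau}u(x,\tau)$.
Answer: $w(x, \tau) = e^{\tau} \sin(3 x) \cos(6 \tau)$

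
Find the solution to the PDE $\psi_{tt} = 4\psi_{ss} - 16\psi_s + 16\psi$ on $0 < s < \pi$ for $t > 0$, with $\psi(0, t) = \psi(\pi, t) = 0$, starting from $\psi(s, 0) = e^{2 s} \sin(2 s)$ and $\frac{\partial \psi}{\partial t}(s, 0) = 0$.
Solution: Substitute $\psi = e^{2s}u$, i.e. $u = e^{-2s}\psi$.
By the product rule, $\psi_s = e^{2s}(u_s + 2u)$, $\psi_{ss} = e^{2s}(u_{ss} + 4u_s + 4u)$, $\psi_{tt} = e^{2s}u_{tt}$.
Substituting into the PDE and dividing by $e^{2s}$: $u_{tt} = 4(u_{ss} + 4u_s + 4u) - 16(u_s + 2u) + 16u$.
The lower-order terms cancel, leaving the standard wave equation $u_{tt} = 4u_{ss}$.
Initial data for $u$: $u(s,0) = e^{-2s}\psi(s,0) = \sin(2 s)$; $u_t(s,0) = e^{-2s}\psi_t(s,0) = 0$. The boundary conditions carry over: $u(0,t) = u(\pi,t) = 0$.
Solve for $u$:
  Using separation of variables $u = X(s)T(t)$:
  Eigenfunctions: $\sin(ns)$, $n = 1, 2, 3, \ldots$
  General solution: $u(s, t) = \sum [A_n \cos(2n t) + B_n \sin(2n t)] \sin(ns)$
  From $u(s,0) = \sin(2 s)$: $A_2=1$. From $u_t(s,0) = 0$: all $B_n = 0$.
Hence $u(s,t) = \sin(2 s) \cos(4 t)$.
Transform back: $\psi(s,t) = e^{2s}u(s,t)$.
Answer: $\psi(s, t) = e^{2 s} \sin(2 s) \cos(4 t)$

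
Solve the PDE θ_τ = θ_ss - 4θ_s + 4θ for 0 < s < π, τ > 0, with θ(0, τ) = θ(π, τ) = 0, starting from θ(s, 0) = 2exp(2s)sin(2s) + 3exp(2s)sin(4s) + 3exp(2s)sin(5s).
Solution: Substitute θ = exp(2s)u.
Then θ_s = exp(2s)(u_s + 2u), θ_ss = exp(2s)(u_ss + 4u_s + 4u), θ_τ = exp(2s)u_τ; substituting and dividing by exp(2s), the lower-order terms cancel: u_τ = u_ss (standard heat equation).
Data for u: u(s,0) = exp(-2s)θ(s,0) = 2sin(2s) + 3sin(4s) + 3sin(5s). The boundary conditions carry over: u(0,τ) = u(π,τ) = 0.
Separating variables: u = Σ c_n exp(-n²τ) sin(ns). From u(s,0) = 2sin(2s) + 3sin(4s) + 3sin(5s): c_2=2, c_4=3, c_5=3.
So u(s,τ) = 2exp(-4τ)sin(2s) + 3exp(-16τ)sin(4s) + 3exp(-25τ)sin(5s), and θ(s,τ) = exp(2s)u(s,τ).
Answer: θ(s, τ) = 2exp(2s)exp(-4τ)sin(2s) + 3exp(2s)exp(-16τ)sin(4s) + 3exp(2s)exp(-25τ)sin(5s)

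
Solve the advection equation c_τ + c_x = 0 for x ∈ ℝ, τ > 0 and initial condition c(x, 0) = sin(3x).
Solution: By characteristics (dx/dτ = 1), c(x,τ) = f(x - τ) with f = c(·, 0).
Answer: c(x, τ) = sin(3x - 3τ)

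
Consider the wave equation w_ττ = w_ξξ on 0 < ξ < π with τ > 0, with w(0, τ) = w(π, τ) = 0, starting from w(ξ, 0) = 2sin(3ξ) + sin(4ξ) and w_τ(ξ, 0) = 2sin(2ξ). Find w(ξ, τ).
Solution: Separating variables: w = Σ [A_n cos(ω_n τ) + B_n sin(ω_n τ)] sin(nξ), ω_n = n. From ICs (B_n = velocity coefficient / ω_n): A_3=2, A_4=1, B_2=1.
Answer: w(ξ, τ) = sin(2ξ)sin(2τ) + 2sin(3ξ)cos(3τ) + sin(4ξ)cos(4τ)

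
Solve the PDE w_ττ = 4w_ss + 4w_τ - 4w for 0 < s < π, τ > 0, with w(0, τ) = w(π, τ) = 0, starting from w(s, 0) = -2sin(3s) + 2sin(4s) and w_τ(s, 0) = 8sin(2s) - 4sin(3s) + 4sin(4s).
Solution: Substitute w = exp(2τ)u, i.e. u = exp(-2τ)w.
By the product rule, w_τ = exp(2τ)(u_τ + 2u), w_ττ = exp(2τ)(u_ττ + 4u_τ + 4u), w_ss = exp(2τ)u_ss.
Substituting into the PDE and dividing by exp(2τ): u_ττ + 4u_τ + 4u = 4u_ss + 4(u_τ + 2u) - 4u.
The lower-order terms cancel, leaving the standard wave equation u_ττ = 4u_ss.
Initial data for u: u(s,0) = w(s,0) = -2sin(3s) + 2sin(4s); u_τ(s,0) = w_τ(s,0) - 2w(s,0) = 8sin(2s). The boundary conditions carry over: u(0,τ) = u(π,τ) = 0.
Solve for u:
  Using separation of variables u = X(s)T(τ):
  Eigenfunctions: sin(ns), n = 1, 2, 3, ...
  General solution: u(s, τ) = Σ [A_n cos(2n τ) + B_n sin(2n τ)] sin(ns)
  From u(s,0) = -2sin(3s) + 2sin(4s): A_3=-2, A_4=2. From u_τ(s,0) = 8sin(2s), using u_τ(s,0) = Σ ω_n B_n sin(ns) with ω_n = 2n: B_2 = 8/4 = 2.
Hence u(s,τ) = 2sin(2s)sin(4τ) - 2sin(3s)cos(6τ) + 2sin(4s)cos(8τ).
Transform back: w(s,τ) = exp(2τ)u(s,τ).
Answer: w(s, τ) = 2exp(2τ)sin(2s)sin(4τ) - 2exp(2τ)sin(3s)cos(6τ) + 2exp(2τ)sin(4s)cos(8τ)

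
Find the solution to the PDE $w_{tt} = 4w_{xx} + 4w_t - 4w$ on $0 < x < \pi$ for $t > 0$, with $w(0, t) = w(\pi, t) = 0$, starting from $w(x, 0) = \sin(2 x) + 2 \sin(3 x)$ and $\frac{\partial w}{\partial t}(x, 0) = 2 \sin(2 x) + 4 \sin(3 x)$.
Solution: Substitute $w = e^{2t}u$.
Then $w_t = e^{2t}(u_t + 2u)$, $w_{tt} = e^{2t}(u_{tt} + 4u_t + 4u)$, $w_{xx} = e^{2t}u_{xx}$; substituting and dividing by $e^{2t}$, the lower-order terms cancel: $u_{tt} = 4u_{xx}$ (standard wave equation).
Data for $u$: $u(x,0) = w(x,0) = \sin(2 x) + 2 \sin(3 x)$; $u_t(x,0) = w_t(x,0) - 2w(x,0) = 0$. The boundary conditions carry over: $u(0,t) = u(\pi,t) = 0$.
Separating variables: $u = \sum [A_n \cos(\omega_n t) + B_n \sin(\omega_n t)] \sin(nx)$, $\omega_n = 2n$. From ICs: $A_2=1, A_3=2$.
So $u(x,t) = \sin(2 x) \cos(4 t) + 2 \sin(3 x) \cos(6 t)$, and $w(x,t) = e^{2t}u(x,t)$.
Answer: $w(x, t) = e^{2 t} \sin(2 x) \cos(4 t) + 2 e^{2 t} \sin(3 x) \cos(6 t)$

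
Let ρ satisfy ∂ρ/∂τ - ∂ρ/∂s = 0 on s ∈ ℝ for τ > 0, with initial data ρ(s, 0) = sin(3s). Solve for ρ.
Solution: By method of characteristics (waves move left with speed 1):
Along characteristics s + τ = const, ρ is constant, so ρ(s,τ) = f(s + τ) with f = ρ(·, 0).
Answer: ρ(s, τ) = sin(3s + 3τ)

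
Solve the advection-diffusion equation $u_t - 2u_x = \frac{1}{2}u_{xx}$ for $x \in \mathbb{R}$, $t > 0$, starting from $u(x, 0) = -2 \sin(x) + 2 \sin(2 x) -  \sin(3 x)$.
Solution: Change to a moving frame: let $\eta = x + 2t$, $\sigma = t$ and write $u(x,t) = w(\eta,\sigma)$.
By the chain rule $u_t = w_{\sigma} + 2w_{\eta}$, $u_x = w_{\eta}$, $u_{xx} = w_{\eta\eta}$.
Then $u_t - 2u_x = w_{\sigma}$: the advection term cancels and the PDE becomes the heat equation $w_{\sigma} = \frac{1}{2}w_{\eta\eta}$ on $\eta \in \mathbb{R}$.
Initial data: $w(\eta,0) = u(\eta,0) = -2 \sin(\eta) + 2 \sin(2 \eta) - \sin(3 \eta)$.
On $\eta \in \mathbb{R}$ each mode satisfies $(\sin(n\eta))'' = -n^2 \sin(n\eta)$, so $e^{-n^2\sigma/2} \sin(n\eta)$ solves the heat equation; by superposition $w(\eta,\sigma) = \sum c_n e^{-n^2\sigma/2} \sin(n\eta)$.
Reading off the coefficients: $c_1=-2, c_2=2, c_3=-1$, so $w(\eta,\sigma) = 2 e^{-2 \sigma} \sin(2 \eta) - 2 e^{-\sigma/2} \sin(\eta) - e^{-9 \sigma/2} \sin(3 \eta)$.
Substituting back $\eta = x + 2t$, $\sigma = t$: $u(x,t) = w(x + 2t, t)$.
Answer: $u(x, t) = 2 e^{-2 t} \sin(4 t + 2 x) - 2 e^{-t/2} \sin(2 t + x) -  e^{-9 t/2} \sin(6 t + 3 x)$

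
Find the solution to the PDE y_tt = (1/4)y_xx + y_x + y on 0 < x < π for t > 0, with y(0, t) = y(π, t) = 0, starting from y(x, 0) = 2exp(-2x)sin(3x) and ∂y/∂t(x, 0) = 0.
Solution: Substitute y = exp(-2x)u.
Then y_x = exp(-2x)(u_x - 2u), y_xx = exp(-2x)(u_xx - 4u_x + 4u), y_tt = exp(-2x)u_tt; substituting and dividing by exp(-2x), the lower-order terms cancel: u_tt = (1/4)u_xx (standard wave equation).
Data for u: u(x,0) = exp(2x)y(x,0) = 2sin(3x); u_t(x,0) = exp(2x)y_t(x,0) = 0. The boundary conditions carry over: u(0,t) = u(π,t) = 0.
Separating variables: u = Σ [A_n cos(ω_n t) + B_n sin(ω_n t)] sin(nx), ω_n = n/2. From ICs: A_3=2.
So u(x,t) = 2sin(3x)cos(3t/2), and y(x,t) = exp(-2x)u(x,t).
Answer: y(x, t) = 2exp(-2x)sin(3x)cos(3t/2)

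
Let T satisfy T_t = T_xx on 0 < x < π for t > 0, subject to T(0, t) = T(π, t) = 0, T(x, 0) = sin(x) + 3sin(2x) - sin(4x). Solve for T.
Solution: Using separation of variables T = X(x)G(t):
Eigenfunctions: sin(nx), n = 1, 2, 3, ...
General solution: T(x, t) = Σ c_n sin(nx) exp(-n² t)
Matching T(x,0) = sin(x) + 3sin(2x) - sin(4x) term by term: c_1=1, c_2=3, c_4=-1.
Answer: T(x, t) = exp(-t)sin(x) + 3exp(-4t)sin(2x) - exp(-16t)sin(4x)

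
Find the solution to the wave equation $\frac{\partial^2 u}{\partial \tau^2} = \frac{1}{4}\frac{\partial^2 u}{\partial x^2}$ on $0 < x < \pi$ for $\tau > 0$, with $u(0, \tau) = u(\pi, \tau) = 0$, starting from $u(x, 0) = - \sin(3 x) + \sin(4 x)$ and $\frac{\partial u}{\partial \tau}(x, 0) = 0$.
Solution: Separating variables: $u = \sum [A_n \cos(\omega_n \tau) + B_n \sin(\omega_n \tau)] \sin(nx)$, $\omega_n = n/2$. From ICs: $A_3=-1, A_4=1$.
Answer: $u(x, \tau) = - \sin(3 x) \cos(3 \tau/2) + \sin(4 x) \cos(2 \tau)$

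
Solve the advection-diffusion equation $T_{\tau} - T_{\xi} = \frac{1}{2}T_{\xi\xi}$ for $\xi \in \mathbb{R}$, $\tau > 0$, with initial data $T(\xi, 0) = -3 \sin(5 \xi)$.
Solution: Moving frame: $\eta = \xi + \tau$, $\sigma = \tau$, $T = u(\eta,\sigma)$, so $T_{\tau} = u_{\sigma} + u_{\eta}$ and $T_{\xi\xi} = u_{\eta\eta}$.
Hence $T_{\tau} - T_{\xi} = u_{\sigma}$ and the PDE becomes the heat equation $u_{\sigma} = \frac{1}{2}u_{\eta\eta}$ on $\eta \in \mathbb{R}$.
Initial data: $u(\eta,0) = T(\eta,0) = -3 \sin(5 \eta)$. Each mode $\sin(n\eta)$ decays as $e^{-n^2\sigma/2}$ on $\mathbb{R}$, so $u(\eta,\sigma) = \sum c_n e^{-n^2\sigma/2} \sin(n\eta)$ with $c_5=-3$: $u(\eta,\sigma) = -3 e^{-25 \sigma/2} \sin(5 \eta)$.
Substituting back: $T(\xi,\tau) = u(\xi + \tau, \tau)$.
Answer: $T(\xi, \tau) = -3 e^{-25 \tau/2} \sin(5 \tau + 5 \xi)$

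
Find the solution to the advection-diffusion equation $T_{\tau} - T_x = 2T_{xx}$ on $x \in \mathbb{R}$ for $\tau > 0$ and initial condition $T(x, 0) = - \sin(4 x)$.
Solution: Moving frame: $\eta = x + \tau$, $\sigma = \tau$, $T = u(\eta,\sigma)$, so $T_{\tau} = u_{\sigma} + u_{\eta}$ and $T_{xx} = u_{\eta\eta}$.
Hence $T_{\tau} - T_x = u_{\sigma}$ and the PDE becomes the heat equation $u_{\sigma} = 2u_{\eta\eta}$ on $\eta \in \mathbb{R}$.
Initial data: $u(\eta,0) = T(\eta,0) = - \sin(4 \eta)$. Each mode $\sin(n\eta)$ decays as $e^{-2n^2\sigma}$ on $\mathbb{R}$, so $u(\eta,\sigma) = \sum c_n e^{-2n^2\sigma} \sin(n\eta)$ with $c_4=-1$: $u(\eta,\sigma) = - e^{-32 \sigma} \sin(4 \eta)$.
Substituting back: $T(x,\tau) = u(x + \tau, \tau)$.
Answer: $T(x, \tau) = - e^{-32 \tau} \sin(4 \tau + 4 x)$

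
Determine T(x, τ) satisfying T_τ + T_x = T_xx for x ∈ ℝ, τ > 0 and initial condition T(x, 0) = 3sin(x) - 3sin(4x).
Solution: Moving frame: η = x - τ, σ = τ, T = u(η,σ), so T_τ = u_σ - u_η and T_xx = u_ηη.
Hence T_τ + T_x = u_σ and the PDE becomes the heat equation u_σ = u_ηη on η ∈ ℝ.
Initial data: u(η,0) = T(η,0) = 3sin(η) - 3sin(4η). Each mode sin(nη) decays as exp(-n²σ) on ℝ, so u(η,σ) = Σ c_n exp(-n²σ) sin(nη) with c_1=3, c_4=-3: u(η,σ) = 3exp(-σ)sin(η) - 3exp(-16σ)sin(4η).
Substituting back: T(x,τ) = u(x - τ, τ).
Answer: T(x, τ) = 3exp(-τ)sin(x - τ) - 3exp(-16τ)sin(4x - 4τ)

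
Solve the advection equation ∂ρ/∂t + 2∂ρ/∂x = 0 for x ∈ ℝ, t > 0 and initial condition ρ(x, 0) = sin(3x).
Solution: By method of characteristics (waves move right with speed 2):
Along characteristics x - 2t = const, ρ is constant, so ρ(x,t) = f(x - 2t) with f = ρ(·, 0).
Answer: ρ(x, t) = -sin(6t - 3x)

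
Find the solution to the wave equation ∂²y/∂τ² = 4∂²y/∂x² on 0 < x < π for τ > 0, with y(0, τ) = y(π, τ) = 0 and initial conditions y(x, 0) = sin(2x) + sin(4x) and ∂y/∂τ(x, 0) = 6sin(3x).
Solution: Separating variables: y = Σ [A_n cos(ω_n τ) + B_n sin(ω_n τ)] sin(nx), ω_n = 2n. From ICs (B_n = velocity coefficient / ω_n): A_2=1, A_4=1, B_3=1.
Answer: y(x, τ) = sin(2x)cos(4τ) + sin(3x)sin(6τ) + sin(4x)cos(8τ)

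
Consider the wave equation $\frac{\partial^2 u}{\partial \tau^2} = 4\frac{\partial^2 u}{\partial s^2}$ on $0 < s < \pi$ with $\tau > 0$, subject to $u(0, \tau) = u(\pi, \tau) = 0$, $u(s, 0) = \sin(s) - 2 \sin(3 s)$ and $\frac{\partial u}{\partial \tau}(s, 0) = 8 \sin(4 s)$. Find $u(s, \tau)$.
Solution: Separating variables: $u = \sum [A_n \cos(\omega_n \tau) + B_n \sin(\omega_n \tau)] \sin(ns)$, $\omega_n = 2n$. From ICs ($B_n$ = velocity coefficient / $\omega_n$): $A_1=1, A_3=-2, B_4=1$.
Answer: $u(s, \tau) = \sin(8 \tau) \sin(4 s) + \sin(s) \cos(2 \tau) - 2 \sin(3 s) \cos(6 \tau)$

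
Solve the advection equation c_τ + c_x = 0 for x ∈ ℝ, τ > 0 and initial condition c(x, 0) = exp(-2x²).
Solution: By characteristics (dx/dτ = 1), c(x,τ) = f(x - τ) with f = c(·, 0).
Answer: c(x, τ) = exp(-2(x - τ)²)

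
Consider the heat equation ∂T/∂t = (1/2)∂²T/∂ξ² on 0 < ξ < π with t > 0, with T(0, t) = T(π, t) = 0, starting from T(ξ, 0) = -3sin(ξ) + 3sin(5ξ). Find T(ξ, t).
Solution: Using separation of variables T = X(ξ)G(t):
Eigenfunctions: sin(nξ), n = 1, 2, 3, ...
General solution: T(ξ, t) = Σ c_n sin(nξ) exp(-n² t/2)
Matching T(ξ,0) = -3sin(ξ) + 3sin(5ξ) term by term: c_1=-3, c_5=3.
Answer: T(ξ, t) = -3exp(-t/2)sin(ξ) + 3exp(-25t/2)sin(5ξ)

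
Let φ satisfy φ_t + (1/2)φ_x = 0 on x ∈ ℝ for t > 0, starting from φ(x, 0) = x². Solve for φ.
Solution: By characteristics (dx/dt = 1/2), φ(x,t) = f(x - (1/2)t) with f = φ(·, 0).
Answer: φ(x, t) = (1/4)t² - tx + x²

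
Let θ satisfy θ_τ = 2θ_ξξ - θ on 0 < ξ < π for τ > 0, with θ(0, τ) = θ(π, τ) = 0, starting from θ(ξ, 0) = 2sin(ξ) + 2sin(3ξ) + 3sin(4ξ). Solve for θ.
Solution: Substitute θ = exp(-τ)u.
Then θ_τ = exp(-τ)(u_τ - u), θ_ξξ = exp(-τ)u_ξξ; substituting and dividing by exp(-τ), the lower-order terms cancel: u_τ = 2u_ξξ (standard heat equation).
Data for u: u(ξ,0) = θ(ξ,0) = 2sin(ξ) + 2sin(3ξ) + 3sin(4ξ). The boundary conditions carry over: u(0,τ) = u(π,τ) = 0.
Separating variables: u = Σ c_n exp(-2n²τ) sin(nξ). From u(ξ,0) = 2sin(ξ) + 2sin(3ξ) + 3sin(4ξ): c_1=2, c_3=2, c_4=3.
So u(ξ,τ) = 2exp(-2τ)sin(ξ) + 2exp(-18τ)sin(3ξ) + 3exp(-32τ)sin(4ξ), and θ(ξ,τ) = exp(-τ)u(ξ,τ).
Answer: θ(ξ, τ) = 2exp(-3τ)sin(ξ) + 2exp(-19τ)sin(3ξ) + 3exp(-33τ)sin(4ξ)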